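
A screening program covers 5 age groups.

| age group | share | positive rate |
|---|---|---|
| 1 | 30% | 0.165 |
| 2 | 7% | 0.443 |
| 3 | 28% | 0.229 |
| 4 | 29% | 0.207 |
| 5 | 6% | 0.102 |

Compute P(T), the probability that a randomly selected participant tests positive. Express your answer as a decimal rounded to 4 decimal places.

0.2108

By the law of total probability,
P(T) = P(T|1)·P(1) + P(T|2)·P(2) + P(T|3)·P(3) + P(T|4)·P(4) + P(T|5)·P(5)
      = 0.165·0.3 + 0.443·0.07 + 0.229·0.28 + 0.207·0.29 + 0.102·0.06
      = 0.0495 + 0.03101 + 0.06412 + 0.06003 + 0.00612 = 0.21078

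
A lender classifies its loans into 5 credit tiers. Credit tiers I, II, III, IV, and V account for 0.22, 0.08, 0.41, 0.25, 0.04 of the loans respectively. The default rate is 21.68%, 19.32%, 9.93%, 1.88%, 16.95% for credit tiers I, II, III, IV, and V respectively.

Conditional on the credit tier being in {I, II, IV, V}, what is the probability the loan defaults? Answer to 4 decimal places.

P(D|S) ≈ 0.1265

Let S = {I, II, IV, V}.
P(S) = 0.22 + 0.08 + 0.25 + 0.04 = 0.59.
P(D ∩ S) = 0.2168·0.22 + 0.1932·0.08 + 0.0188·0.25 + 0.1695·0.04 = 0.047696 + 0.015456 + 0.0047 + 0.00678 = 0.074632.
P(D | S) = 0.074632 / 0.59 = 0.126495…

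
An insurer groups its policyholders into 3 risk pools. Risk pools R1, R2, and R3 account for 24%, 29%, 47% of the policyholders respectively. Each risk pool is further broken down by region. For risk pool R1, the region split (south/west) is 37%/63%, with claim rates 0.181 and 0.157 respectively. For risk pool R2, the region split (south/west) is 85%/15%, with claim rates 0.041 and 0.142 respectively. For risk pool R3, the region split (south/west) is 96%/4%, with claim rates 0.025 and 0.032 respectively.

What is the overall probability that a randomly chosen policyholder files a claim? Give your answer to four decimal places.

P(C) ≈ 0.0680

P(C|R1) = 0.37·0.181 + 0.63·0.157 = 0.06697 + 0.09891 = 0.16588
P(C|R2) = 0.85·0.041 + 0.15·0.142 = 0.03485 + 0.0213 = 0.05615
P(C|R3) = 0.96·0.025 + 0.04·0.032 = 0.024 + 0.00128 = 0.02528
Then overall,
P(C) = 0.24·0.16588 + 0.29·0.05615 + 0.47·0.02528
      = 0.0398112 + 0.0162835 + 0.0118816 = 0.0679763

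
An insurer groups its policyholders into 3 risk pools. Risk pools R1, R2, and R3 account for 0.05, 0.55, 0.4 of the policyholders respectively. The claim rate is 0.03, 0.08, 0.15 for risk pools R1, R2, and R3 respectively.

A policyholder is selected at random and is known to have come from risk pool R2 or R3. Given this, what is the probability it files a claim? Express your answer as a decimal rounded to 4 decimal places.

P(C|S) ≈ 0.1095

Let S = {R2, R3}.
P(S) = 0.55 + 0.4 = 0.95.
P(C ∩ S) = 0.08·0.55 + 0.15·0.4 = 0.044 + 0.06 = 0.104.
P(C | S) = 0.104 / 0.95 = 0.109474…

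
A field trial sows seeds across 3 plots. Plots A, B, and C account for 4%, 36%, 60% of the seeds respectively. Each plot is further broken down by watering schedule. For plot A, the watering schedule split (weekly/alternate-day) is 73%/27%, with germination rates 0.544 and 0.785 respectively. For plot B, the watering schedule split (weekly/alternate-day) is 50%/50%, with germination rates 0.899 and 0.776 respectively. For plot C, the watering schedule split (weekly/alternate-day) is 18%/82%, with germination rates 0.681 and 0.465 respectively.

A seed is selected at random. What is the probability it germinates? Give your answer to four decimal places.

P(G|A) = 0.73·0.544 + 0.27·0.785 = 0.39712 + 0.21195 = 0.60907
P(G|B) = 0.5·0.899 + 0.5·0.776 = 0.4495 + 0.388 = 0.8375
P(G|C) = 0.18·0.681 + 0.82·0.465 = 0.12258 + 0.3813 = 0.50388
By total probability over the outer partition,
P(G) = 0.04·0.60907 + 0.36·0.8375 + 0.6·0.50388
      = 0.0243628 + 0.3015 + 0.302328 = 0.6281908

0.6282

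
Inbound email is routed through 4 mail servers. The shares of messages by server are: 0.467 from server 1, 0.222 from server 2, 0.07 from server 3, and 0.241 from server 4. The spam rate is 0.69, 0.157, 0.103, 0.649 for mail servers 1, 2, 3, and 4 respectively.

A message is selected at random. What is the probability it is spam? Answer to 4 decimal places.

0.5207

Summing over the partition,
P(S) = P(S|1)·P(1) + P(S|2)·P(2) + P(S|3)·P(3) + P(S|4)·P(4)
      = 0.69·0.467 + 0.157·0.222 + 0.103·0.07 + 0.649·0.241
      = 0.32223 + 0.034854 + 0.00721 + 0.156409 = 0.520703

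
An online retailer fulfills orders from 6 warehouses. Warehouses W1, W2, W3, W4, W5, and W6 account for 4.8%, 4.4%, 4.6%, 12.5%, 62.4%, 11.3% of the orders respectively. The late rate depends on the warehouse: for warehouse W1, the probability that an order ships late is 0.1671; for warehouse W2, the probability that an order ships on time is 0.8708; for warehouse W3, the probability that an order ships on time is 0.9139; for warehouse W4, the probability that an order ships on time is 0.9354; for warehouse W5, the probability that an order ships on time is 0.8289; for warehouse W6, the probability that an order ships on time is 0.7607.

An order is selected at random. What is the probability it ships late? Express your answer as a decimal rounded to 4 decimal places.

0.1595

P(L|W2) = 1 − 0.8708 = 0.1292.
P(L|W3) = 1 − 0.9139 = 0.0861.
P(L|W4) = 1 − 0.9354 = 0.0646.
P(L|W5) = 1 − 0.8289 = 0.1711.
P(L|W6) = 1 − 0.7607 = 0.2393.
By the law of total probability,
P(L) = P(L|W1)·P(W1) + P(L|W2)·P(W2) + P(L|W3)·P(W3) + P(L|W4)·P(W4) + P(L|W5)·P(W5) + P(L|W6)·P(W6)
      = 0.1671·0.048 + 0.1292·0.044 + 0.0861·0.046 + 0.0646·0.125 + 0.1711·0.624 + 0.2393·0.113
      = 0.0080208 + 0.0056848 + 0.0039606 + 0.008075 + 0.1067664 + 0.0270409 = 0.1595485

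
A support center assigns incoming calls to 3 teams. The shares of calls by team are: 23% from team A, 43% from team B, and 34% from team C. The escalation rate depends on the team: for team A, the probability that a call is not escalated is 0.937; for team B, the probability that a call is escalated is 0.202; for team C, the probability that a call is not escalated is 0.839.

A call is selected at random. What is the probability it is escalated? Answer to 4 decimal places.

P(E) ≈ 0.1561

P(E|A) = 1 − 0.937 = 0.063.
P(E|C) = 1 − 0.839 = 0.161.
P(E) = P(E|A)·P(A) + P(E|B)·P(B) + P(E|C)·P(C)
      = 0.063·0.23 + 0.202·0.43 + 0.161·0.34
      = 0.01449 + 0.08686 + 0.05474 = 0.15609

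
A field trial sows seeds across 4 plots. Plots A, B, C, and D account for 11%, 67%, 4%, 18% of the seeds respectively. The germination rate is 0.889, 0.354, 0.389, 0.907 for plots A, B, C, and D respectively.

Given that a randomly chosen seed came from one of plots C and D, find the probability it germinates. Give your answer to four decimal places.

0.8128

Let S = {C, D}.
P(S) = 0.04 + 0.18 = 0.22.
P(G ∩ S) = 0.389·0.04 + 0.907·0.18 = 0.01556 + 0.16326 = 0.17882.
P(G | S) = 0.17882 / 0.22 = 0.812818…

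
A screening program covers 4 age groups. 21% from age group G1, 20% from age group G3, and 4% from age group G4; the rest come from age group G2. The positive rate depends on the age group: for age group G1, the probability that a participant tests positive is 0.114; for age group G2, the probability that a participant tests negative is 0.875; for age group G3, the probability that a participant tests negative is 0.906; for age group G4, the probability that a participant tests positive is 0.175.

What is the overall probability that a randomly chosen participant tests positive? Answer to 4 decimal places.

P(G2) = 1 − (0.21 + 0.2 + 0.04) = 0.55.
P(T|G2) = 1 − 0.875 = 0.125.
P(T|G3) = 1 − 0.906 = 0.094.
P(T) = P(T|G1)·P(G1) + P(T|G2)·P(G2) + P(T|G3)·P(G3) + P(T|G4)·P(G4)
      = 0.114·0.21 + 0.125·0.55 + 0.094·0.2 + 0.175·0.04
      = 0.02394 + 0.06875 + 0.0188 + 0.007 = 0.11849

0.1185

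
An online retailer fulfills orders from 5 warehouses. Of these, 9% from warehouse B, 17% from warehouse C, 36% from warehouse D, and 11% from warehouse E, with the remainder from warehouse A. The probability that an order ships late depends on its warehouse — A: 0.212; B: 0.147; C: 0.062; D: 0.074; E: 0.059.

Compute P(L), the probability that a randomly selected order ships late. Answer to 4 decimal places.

P(A) = 1 − (0.09 + 0.17 + 0.36 + 0.11) = 0.27.
P(L) = P(L|A)·P(A) + P(L|B)·P(B) + P(L|C)·P(C) + P(L|D)·P(D) + P(L|E)·P(E)
      = 0.212·0.27 + 0.147·0.09 + 0.062·0.17 + 0.074·0.36 + 0.059·0.11
      = 0.05724 + 0.01323 + 0.01054 + 0.02664 + 0.00649 = 0.11414

P(L) ≈ 0.1141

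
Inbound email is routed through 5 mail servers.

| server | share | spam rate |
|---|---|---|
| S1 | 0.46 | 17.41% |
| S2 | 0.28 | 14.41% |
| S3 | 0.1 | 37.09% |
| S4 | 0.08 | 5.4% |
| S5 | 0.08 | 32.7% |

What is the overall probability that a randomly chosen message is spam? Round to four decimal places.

0.1880

P(S) = P(S|S1)·P(S1) + P(S|S2)·P(S2) + P(S|S3)·P(S3) + P(S|S4)·P(S4) + P(S|S5)·P(S5)
      = 0.1741·0.46 + 0.1441·0.28 + 0.3709·0.1 + 0.054·0.08 + 0.327·0.08
      = 0.080086 + 0.040348 + 0.03709 + 0.00432 + 0.02616 = 0.188004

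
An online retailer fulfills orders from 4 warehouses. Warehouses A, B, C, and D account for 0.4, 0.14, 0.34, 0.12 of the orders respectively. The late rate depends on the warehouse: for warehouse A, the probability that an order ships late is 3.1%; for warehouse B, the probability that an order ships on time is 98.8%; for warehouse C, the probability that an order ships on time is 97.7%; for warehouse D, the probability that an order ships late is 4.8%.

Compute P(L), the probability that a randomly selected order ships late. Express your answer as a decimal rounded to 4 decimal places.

P(L|B) = 1 − 0.988 = 0.012.
P(L|C) = 1 − 0.977 = 0.023.
Using total probability over the partition,
P(L) = P(L|A)·P(A) + P(L|B)·P(B) + P(L|C)·P(C) + P(L|D)·P(D)
      = 0.031·0.4 + 0.012·0.14 + 0.023·0.34 + 0.048·0.12
      = 0.0124 + 0.00168 + 0.00782 + 0.00576 = 0.02766

0.0277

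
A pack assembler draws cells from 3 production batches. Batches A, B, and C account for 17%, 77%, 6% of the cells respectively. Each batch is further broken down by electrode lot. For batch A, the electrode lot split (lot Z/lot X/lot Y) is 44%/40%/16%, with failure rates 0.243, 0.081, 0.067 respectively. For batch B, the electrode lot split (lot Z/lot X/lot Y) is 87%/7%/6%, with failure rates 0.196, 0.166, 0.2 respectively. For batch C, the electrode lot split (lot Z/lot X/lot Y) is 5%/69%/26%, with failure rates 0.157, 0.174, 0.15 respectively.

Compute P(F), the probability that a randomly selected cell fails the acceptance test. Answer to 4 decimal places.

P(F) ≈ 0.1850

P(F|A) = 0.44·0.243 + 0.4·0.081 + 0.16·0.067 = 0.10692 + 0.0324 + 0.01072 = 0.15004
P(F|B) = 0.87·0.196 + 0.07·0.166 + 0.06·0.2 = 0.17052 + 0.01162 + 0.012 = 0.19414
P(F|C) = 0.05·0.157 + 0.69·0.174 + 0.26·0.15 = 0.00785 + 0.12006 + 0.039 = 0.16691
By total probability over the outer partition,
P(F) = 0.17·0.15004 + 0.77·0.19414 + 0.06·0.16691
      = 0.0255068 + 0.1494878 + 0.0100146 = 0.1850092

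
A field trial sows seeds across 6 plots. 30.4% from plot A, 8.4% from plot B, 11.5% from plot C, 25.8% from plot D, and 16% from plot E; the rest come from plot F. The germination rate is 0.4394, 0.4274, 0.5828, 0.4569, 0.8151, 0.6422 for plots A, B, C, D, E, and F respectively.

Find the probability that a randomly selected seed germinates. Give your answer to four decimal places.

P(F) = 1 − (0.304 + 0.084 + 0.115 + 0.258 + 0.16) = 0.079.
P(G) = P(G|A)·P(A) + P(G|B)·P(B) + P(G|C)·P(C) + P(G|D)·P(D) + P(G|E)·P(E) + P(G|F)·P(F)
      = 0.4394·0.304 + 0.4274·0.084 + 0.5828·0.115 + 0.4569·0.258 + 0.8151·0.16 + 0.6422·0.079
      = 0.1335776 + 0.0359016 + 0.067022 + 0.1178802 + 0.130416 + 0.0507338 = 0.5355312

0.5355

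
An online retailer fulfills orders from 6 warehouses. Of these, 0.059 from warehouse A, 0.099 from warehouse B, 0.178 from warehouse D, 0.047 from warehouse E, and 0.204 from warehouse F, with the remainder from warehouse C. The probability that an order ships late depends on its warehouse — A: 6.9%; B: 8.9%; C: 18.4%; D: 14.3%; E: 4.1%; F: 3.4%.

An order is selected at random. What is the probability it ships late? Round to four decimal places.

P(C) = 1 − (0.059 + 0.099 + 0.178 + 0.047 + 0.204) = 0.413.
P(L) = P(L|A)·P(A) + P(L|B)·P(B) + P(L|C)·P(C) + P(L|D)·P(D) + P(L|E)·P(E) + P(L|F)·P(F)
      = 0.069·0.059 + 0.089·0.099 + 0.184·0.413 + 0.143·0.178 + 0.041·0.047 + 0.034·0.204
      = 0.004071 + 0.008811 + 0.075992 + 0.025454 + 0.001927 + 0.006936 = 0.123191

0.1232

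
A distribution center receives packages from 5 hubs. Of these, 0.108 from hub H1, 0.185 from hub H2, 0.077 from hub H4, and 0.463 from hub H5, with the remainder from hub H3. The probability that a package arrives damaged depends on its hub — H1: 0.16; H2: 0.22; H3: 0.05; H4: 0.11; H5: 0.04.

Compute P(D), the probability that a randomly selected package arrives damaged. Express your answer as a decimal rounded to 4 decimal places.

P(H3) = 1 − (0.108 + 0.185 + 0.077 + 0.463) = 0.167.
P(D) = P(D|H1)·P(H1) + P(D|H2)·P(H2) + P(D|H3)·P(H3) + P(D|H4)·P(H4) + P(D|H5)·P(H5)
      = 0.16·0.108 + 0.22·0.185 + 0.05·0.167 + 0.11·0.077 + 0.04·0.463
      = 0.01728 + 0.0407 + 0.00835 + 0.00847 + 0.01852 = 0.09332

P(D) ≈ 0.0933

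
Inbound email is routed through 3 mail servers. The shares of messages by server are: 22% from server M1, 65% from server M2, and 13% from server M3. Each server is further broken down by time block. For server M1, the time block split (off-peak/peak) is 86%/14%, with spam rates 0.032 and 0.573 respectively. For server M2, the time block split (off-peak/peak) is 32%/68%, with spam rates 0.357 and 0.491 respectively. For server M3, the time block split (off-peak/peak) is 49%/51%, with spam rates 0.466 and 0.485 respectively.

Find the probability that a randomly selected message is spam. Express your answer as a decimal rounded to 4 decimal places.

P(S|M1) = 0.86·0.032 + 0.14·0.573 = 0.02752 + 0.08022 = 0.10774
P(S|M2) = 0.32·0.357 + 0.68·0.491 = 0.11424 + 0.33388 = 0.44812
P(S|M3) = 0.49·0.466 + 0.51·0.485 = 0.22834 + 0.24735 = 0.47569
By total probability over the outer partition,
P(S) = 0.22·0.10774 + 0.65·0.44812 + 0.13·0.47569
      = 0.0237028 + 0.291278 + 0.0618397 = 0.3768205

P(S) ≈ 0.3768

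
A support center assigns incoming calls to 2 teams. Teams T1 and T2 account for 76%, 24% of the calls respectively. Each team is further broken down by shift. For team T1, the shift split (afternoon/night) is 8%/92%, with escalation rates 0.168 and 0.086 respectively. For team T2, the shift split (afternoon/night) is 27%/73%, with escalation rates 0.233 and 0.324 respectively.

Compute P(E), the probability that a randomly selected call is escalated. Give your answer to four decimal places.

P(E) ≈ 0.1422

P(E|T1) = 0.08·0.168 + 0.92·0.086 = 0.01344 + 0.07912 = 0.09256
P(E|T2) = 0.27·0.233 + 0.73·0.324 = 0.06291 + 0.23652 = 0.29943
Then overall,
P(E) = 0.76·0.09256 + 0.24·0.29943
      = 0.0703456 + 0.0718632 = 0.1422088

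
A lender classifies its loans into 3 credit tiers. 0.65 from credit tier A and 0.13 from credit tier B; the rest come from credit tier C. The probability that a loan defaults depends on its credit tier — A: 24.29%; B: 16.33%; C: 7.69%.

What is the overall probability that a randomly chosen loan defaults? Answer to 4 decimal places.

P(D) ≈ 0.1960

P(C) = 1 − (0.65 + 0.13) = 0.22.
P(D) = P(D|A)·P(A) + P(D|B)·P(B) + P(D|C)·P(C)
      = 0.2429·0.65 + 0.1633·0.13 + 0.0769·0.22
      = 0.157885 + 0.021229 + 0.016918 = 0.196032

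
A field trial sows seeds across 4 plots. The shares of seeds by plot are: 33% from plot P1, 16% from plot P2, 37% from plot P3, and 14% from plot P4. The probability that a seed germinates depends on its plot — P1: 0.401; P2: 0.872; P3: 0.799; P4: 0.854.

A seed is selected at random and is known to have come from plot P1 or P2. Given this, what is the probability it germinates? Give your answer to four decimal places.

Let S = {P1, P2}.
P(S) = 0.33 + 0.16 = 0.49.
P(G ∩ S) = 0.401·0.33 + 0.872·0.16 = 0.13233 + 0.13952 = 0.27185.
P(G | S) = 0.27185 / 0.49 = 0.554796…

P(G|S) ≈ 0.5548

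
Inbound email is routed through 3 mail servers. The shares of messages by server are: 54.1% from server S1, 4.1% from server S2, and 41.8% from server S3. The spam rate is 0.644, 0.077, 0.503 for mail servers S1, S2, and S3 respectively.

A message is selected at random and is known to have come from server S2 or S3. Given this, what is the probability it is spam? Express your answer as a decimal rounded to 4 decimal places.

Let J = {S2, S3}.
P(J) = 0.041 + 0.418 = 0.459.
P(S ∩ J) = 0.077·0.041 + 0.503·0.418 = 0.003157 + 0.210254 = 0.213411.
P(S | J) = 0.213411 / 0.459 = 0.464948…

0.4649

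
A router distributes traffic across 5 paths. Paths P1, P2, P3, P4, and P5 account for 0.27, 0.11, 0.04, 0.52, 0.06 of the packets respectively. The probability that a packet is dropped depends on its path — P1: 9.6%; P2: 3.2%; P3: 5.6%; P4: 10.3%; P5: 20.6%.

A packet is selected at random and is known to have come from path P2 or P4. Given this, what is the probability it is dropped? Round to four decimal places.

Let S = {P2, P4}.
P(S) = 0.11 + 0.52 = 0.63.
P(L ∩ S) = 0.032·0.11 + 0.103·0.52 = 0.00352 + 0.05356 = 0.05708.
P(L | S) = 0.05708 / 0.63 = 0.090603…

P(L|S) ≈ 0.0906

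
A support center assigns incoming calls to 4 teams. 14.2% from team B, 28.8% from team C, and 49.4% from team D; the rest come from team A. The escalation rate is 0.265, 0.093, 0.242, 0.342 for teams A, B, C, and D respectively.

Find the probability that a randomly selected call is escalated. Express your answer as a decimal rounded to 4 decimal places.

P(A) = 1 − (0.142 + 0.288 + 0.494) = 0.076.
Summing over the partition,
P(E) = P(E|A)·P(A) + P(E|B)·P(B) + P(E|C)·P(C) + P(E|D)·P(D)
      = 0.265·0.076 + 0.093·0.142 + 0.242·0.288 + 0.342·0.494
      = 0.02014 + 0.013206 + 0.069696 + 0.168948 = 0.27199

P(E) ≈ 0.2720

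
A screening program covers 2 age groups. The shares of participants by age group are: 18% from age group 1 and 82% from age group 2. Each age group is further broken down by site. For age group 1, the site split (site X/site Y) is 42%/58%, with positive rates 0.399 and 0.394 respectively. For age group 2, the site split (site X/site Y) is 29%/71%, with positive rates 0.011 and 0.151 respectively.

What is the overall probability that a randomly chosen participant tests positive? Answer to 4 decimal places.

P(T|1) = 0.42·0.399 + 0.58·0.394 = 0.16758 + 0.22852 = 0.3961
P(T|2) = 0.29·0.011 + 0.71·0.151 = 0.00319 + 0.10721 = 0.1104
Then overall,
P(T) = 0.18·0.3961 + 0.82·0.1104
      = 0.071298 + 0.090528 = 0.161826

P(T) ≈ 0.1618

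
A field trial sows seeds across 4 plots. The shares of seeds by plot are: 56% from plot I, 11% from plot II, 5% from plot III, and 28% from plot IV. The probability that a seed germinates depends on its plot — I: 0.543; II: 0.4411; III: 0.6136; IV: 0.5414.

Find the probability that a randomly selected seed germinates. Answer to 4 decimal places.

By the law of total probability,
P(G) = P(G|I)·P(I) + P(G|II)·P(II) + P(G|III)·P(III) + P(G|IV)·P(IV)
      = 0.543·0.56 + 0.4411·0.11 + 0.6136·0.05 + 0.5414·0.28
      = 0.30408 + 0.048521 + 0.03068 + 0.151592 = 0.534873

0.5349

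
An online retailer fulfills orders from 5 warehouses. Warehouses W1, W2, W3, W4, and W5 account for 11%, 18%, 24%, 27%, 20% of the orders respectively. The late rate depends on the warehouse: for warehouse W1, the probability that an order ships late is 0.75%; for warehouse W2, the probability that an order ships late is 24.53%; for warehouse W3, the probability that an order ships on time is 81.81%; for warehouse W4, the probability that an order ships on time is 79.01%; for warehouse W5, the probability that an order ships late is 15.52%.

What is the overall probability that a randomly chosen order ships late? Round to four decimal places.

P(L|W3) = 1 − 0.8181 = 0.1819.
P(L|W4) = 1 − 0.7901 = 0.2099.
P(L) = P(L|W1)·P(W1) + P(L|W2)·P(W2) + P(L|W3)·P(W3) + P(L|W4)·P(W4) + P(L|W5)·P(W5)
      = 0.0075·0.11 + 0.2453·0.18 + 0.1819·0.24 + 0.2099·0.27 + 0.1552·0.2
      = 0.000825 + 0.044154 + 0.043656 + 0.056673 + 0.03104 = 0.176348

0.1763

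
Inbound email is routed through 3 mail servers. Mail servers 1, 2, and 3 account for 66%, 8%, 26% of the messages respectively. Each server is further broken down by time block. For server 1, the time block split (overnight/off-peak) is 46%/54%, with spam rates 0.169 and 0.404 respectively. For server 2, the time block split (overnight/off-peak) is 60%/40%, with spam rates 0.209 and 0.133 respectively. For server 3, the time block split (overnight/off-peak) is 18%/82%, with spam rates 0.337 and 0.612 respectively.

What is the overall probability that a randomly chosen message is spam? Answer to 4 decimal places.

P(S|1) = 0.46·0.169 + 0.54·0.404 = 0.07774 + 0.21816 = 0.2959
P(S|2) = 0.6·0.209 + 0.4·0.133 = 0.1254 + 0.0532 = 0.1786
P(S|3) = 0.18·0.337 + 0.82·0.612 = 0.06066 + 0.50184 = 0.5625
Then overall,
P(S) = 0.66·0.2959 + 0.08·0.1786 + 0.26·0.5625
      = 0.195294 + 0.014288 + 0.14625 = 0.355832

P(S) ≈ 0.3558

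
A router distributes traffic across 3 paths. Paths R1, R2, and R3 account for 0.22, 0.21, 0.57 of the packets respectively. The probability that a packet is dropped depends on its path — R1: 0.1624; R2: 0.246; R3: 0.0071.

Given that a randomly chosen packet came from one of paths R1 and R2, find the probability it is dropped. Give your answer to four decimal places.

P(L|S) ≈ 0.2032

Let S = {R1, R2}.
P(S) = 0.22 + 0.21 = 0.43.
P(L ∩ S) = 0.1624·0.22 + 0.246·0.21 = 0.035728 + 0.05166 = 0.087388.
P(L | S) = 0.087388 / 0.43 = 0.203228…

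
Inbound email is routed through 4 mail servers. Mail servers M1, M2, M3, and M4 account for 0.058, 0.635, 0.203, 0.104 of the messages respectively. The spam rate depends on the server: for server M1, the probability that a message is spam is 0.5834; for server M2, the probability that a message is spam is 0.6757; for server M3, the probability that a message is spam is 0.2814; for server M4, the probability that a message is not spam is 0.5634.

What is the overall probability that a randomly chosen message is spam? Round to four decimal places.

0.5654

P(S|M4) = 1 − 0.5634 = 0.4366.
P(S) = P(S|M1)·P(M1) + P(S|M2)·P(M2) + P(S|M3)·P(M3) + P(S|M4)·P(M4)
      = 0.5834·0.058 + 0.6757·0.635 + 0.2814·0.203 + 0.4366·0.104
      = 0.0338372 + 0.4290695 + 0.0571242 + 0.0454064 = 0.5654373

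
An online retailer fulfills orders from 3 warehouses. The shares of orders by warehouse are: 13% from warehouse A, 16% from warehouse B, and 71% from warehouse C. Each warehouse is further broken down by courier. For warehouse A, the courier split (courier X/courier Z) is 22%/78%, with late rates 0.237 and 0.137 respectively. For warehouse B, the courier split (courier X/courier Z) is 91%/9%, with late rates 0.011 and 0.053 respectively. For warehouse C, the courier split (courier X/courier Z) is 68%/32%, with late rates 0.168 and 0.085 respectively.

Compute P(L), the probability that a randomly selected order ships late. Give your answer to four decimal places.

P(L|A) = 0.22·0.237 + 0.78·0.137 = 0.05214 + 0.10686 = 0.159
P(L|B) = 0.91·0.011 + 0.09·0.053 = 0.01001 + 0.00477 = 0.01478
P(L|C) = 0.68·0.168 + 0.32·0.085 = 0.11424 + 0.0272 = 0.14144
Then overall,
P(L) = 0.13·0.159 + 0.16·0.01478 + 0.71·0.14144
      = 0.02067 + 0.0023648 + 0.1004224 = 0.1234572

P(L) ≈ 0.1235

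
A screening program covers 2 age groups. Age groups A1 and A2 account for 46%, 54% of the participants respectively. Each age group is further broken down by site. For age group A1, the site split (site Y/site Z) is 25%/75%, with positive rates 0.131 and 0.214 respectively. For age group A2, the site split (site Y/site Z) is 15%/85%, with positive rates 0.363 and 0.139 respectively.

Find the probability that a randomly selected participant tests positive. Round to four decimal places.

P(T|A1) = 0.25·0.131 + 0.75·0.214 = 0.03275 + 0.1605 = 0.19325
P(T|A2) = 0.15·0.363 + 0.85·0.139 = 0.05445 + 0.11815 = 0.1726
By total probability over the outer partition,
P(T) = 0.46·0.19325 + 0.54·0.1726
      = 0.088895 + 0.093204 = 0.182099

P(T) ≈ 0.1821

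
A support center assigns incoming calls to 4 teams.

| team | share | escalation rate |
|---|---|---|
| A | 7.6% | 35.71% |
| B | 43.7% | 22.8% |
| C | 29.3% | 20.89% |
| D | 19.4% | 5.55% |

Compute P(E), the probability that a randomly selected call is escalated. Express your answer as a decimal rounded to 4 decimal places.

Using total probability over the partition,
P(E) = P(E|A)·P(A) + P(E|B)·P(B) + P(E|C)·P(C) + P(E|D)·P(D)
      = 0.3571·0.076 + 0.228·0.437 + 0.2089·0.293 + 0.0555·0.194
      = 0.0271396 + 0.099636 + 0.0612077 + 0.010767 = 0.1987503

0.1988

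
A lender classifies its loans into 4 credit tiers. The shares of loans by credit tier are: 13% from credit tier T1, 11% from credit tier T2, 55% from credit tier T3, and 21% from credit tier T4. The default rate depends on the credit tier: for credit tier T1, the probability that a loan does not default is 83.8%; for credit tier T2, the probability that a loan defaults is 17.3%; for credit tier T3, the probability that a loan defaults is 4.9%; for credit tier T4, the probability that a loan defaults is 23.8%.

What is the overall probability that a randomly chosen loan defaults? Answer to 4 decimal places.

P(D|T1) = 1 − 0.838 = 0.162.
P(D) = P(D|T1)·P(T1) + P(D|T2)·P(T2) + P(D|T3)·P(T3) + P(D|T4)·P(T4)
      = 0.162·0.13 + 0.173·0.11 + 0.049·0.55 + 0.238·0.21
      = 0.02106 + 0.01903 + 0.02695 + 0.04998 = 0.11702

0.1170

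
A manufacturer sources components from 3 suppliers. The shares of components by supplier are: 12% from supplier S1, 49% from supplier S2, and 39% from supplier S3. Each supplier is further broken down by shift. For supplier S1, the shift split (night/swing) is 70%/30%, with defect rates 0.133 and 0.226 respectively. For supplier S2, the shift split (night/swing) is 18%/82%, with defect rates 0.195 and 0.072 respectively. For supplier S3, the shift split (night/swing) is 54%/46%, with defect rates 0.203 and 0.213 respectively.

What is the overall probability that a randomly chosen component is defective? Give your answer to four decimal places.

P(D|S1) = 0.7·0.133 + 0.3·0.226 = 0.0931 + 0.0678 = 0.1609
P(D|S2) = 0.18·0.195 + 0.82·0.072 = 0.0351 + 0.05904 = 0.09414
P(D|S3) = 0.54·0.203 + 0.46·0.213 = 0.10962 + 0.09798 = 0.2076
Then overall,
P(D) = 0.12·0.1609 + 0.49·0.09414 + 0.39·0.2076
      = 0.019308 + 0.0461286 + 0.080964 = 0.1464006

P(D) ≈ 0.1464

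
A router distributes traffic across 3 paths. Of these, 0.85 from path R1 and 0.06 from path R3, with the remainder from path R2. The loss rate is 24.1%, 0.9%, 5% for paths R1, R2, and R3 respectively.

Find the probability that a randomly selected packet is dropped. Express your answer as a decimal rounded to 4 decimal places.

P(R2) = 1 − (0.85 + 0.06) = 0.09.
By the law of total probability,
P(L) = P(L|R1)·P(R1) + P(L|R2)·P(R2) + P(L|R3)·P(R3)
      = 0.241·0.85 + 0.009·0.09 + 0.05·0.06
      = 0.20485 + 0.00081 + 0.003 = 0.20866

0.2087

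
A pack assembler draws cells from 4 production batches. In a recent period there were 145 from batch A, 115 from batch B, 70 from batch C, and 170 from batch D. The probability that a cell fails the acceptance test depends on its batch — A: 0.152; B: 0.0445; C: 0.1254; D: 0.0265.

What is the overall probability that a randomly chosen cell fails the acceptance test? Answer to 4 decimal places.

0.0809

Total: 145 + 115 + 70 + 170 = 500.
P(A) = 145/500 = 0.29. P(B) = 115/500 = 0.23. P(C) = 70/500 = 0.14. P(D) = 170/500 = 0.34.
Summing over the partition,
P(F) = P(F|A)·P(A) + P(F|B)·P(B) + P(F|C)·P(C) + P(F|D)·P(D)
      = 0.152·0.29 + 0.0445·0.23 + 0.1254·0.14 + 0.0265·0.34
      = 0.04408 + 0.010235 + 0.017556 + 0.00901 = 0.080881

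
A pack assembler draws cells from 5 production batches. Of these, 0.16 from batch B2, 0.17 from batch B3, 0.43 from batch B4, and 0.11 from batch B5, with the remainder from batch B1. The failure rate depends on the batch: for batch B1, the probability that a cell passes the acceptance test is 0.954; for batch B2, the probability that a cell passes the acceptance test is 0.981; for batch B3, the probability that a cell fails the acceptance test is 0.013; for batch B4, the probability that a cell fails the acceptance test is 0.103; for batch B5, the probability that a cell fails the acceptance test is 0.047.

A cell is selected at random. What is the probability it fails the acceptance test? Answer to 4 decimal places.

P(B1) = 1 − (0.16 + 0.17 + 0.43 + 0.11) = 0.13.
P(F|B1) = 1 − 0.954 = 0.046.
P(F|B2) = 1 − 0.981 = 0.019.
P(F) = P(F|B1)·P(B1) + P(F|B2)·P(B2) + P(F|B3)·P(B3) + P(F|B4)·P(B4) + P(F|B5)·P(B5)
      = 0.046·0.13 + 0.019·0.16 + 0.013·0.17 + 0.103·0.43 + 0.047·0.11
      = 0.00598 + 0.00304 + 0.00221 + 0.04429 + 0.00517 = 0.06069

P(F) ≈ 0.0607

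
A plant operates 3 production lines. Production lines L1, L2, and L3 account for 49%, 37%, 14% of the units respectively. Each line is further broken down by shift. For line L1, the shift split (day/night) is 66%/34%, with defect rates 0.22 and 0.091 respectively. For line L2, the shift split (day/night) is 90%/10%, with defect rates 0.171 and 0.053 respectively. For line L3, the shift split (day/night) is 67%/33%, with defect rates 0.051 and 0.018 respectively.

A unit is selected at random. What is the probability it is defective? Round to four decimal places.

P(D|L1) = 0.66·0.22 + 0.34·0.091 = 0.1452 + 0.03094 = 0.17614
P(D|L2) = 0.9·0.171 + 0.1·0.053 = 0.1539 + 0.0053 = 0.1592
P(D|L3) = 0.67·0.051 + 0.33·0.018 = 0.03417 + 0.00594 = 0.04011
Then overall,
P(D) = 0.49·0.17614 + 0.37·0.1592 + 0.14·0.04011
      = 0.0863086 + 0.058904 + 0.0056154 = 0.150828

0.1508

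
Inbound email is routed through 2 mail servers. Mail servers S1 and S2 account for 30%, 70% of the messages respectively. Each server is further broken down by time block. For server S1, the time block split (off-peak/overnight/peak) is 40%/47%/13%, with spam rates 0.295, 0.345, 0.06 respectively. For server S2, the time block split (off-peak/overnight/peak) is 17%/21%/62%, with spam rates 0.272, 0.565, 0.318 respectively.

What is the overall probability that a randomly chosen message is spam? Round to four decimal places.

P(S|S1) = 0.4·0.295 + 0.47·0.345 + 0.13·0.06 = 0.118 + 0.16215 + 0.0078 = 0.28795
P(S|S2) = 0.17·0.272 + 0.21·0.565 + 0.62·0.318 = 0.04624 + 0.11865 + 0.19716 = 0.36205
Then overall,
P(S) = 0.3·0.28795 + 0.7·0.36205
      = 0.086385 + 0.253435 = 0.33982

0.3398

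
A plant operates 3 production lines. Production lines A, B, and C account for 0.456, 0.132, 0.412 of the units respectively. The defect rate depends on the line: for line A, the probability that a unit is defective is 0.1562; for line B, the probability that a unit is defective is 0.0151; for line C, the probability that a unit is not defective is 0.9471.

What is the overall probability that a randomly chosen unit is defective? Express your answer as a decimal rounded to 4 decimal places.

P(D|C) = 1 − 0.9471 = 0.0529.
Summing over the partition,
P(D) = P(D|A)·P(A) + P(D|B)·P(B) + P(D|C)·P(C)
      = 0.1562·0.456 + 0.0151·0.132 + 0.0529·0.412
      = 0.0712272 + 0.0019932 + 0.0217948 = 0.0950152

P(D) ≈ 0.0950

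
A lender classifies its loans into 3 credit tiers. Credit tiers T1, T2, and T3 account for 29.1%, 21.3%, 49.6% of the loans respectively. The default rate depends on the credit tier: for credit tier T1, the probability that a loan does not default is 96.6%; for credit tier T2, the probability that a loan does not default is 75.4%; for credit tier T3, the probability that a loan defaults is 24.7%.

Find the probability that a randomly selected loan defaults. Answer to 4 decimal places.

P(D) ≈ 0.1848

P(D|T1) = 1 − 0.966 = 0.034.
P(D|T2) = 1 − 0.754 = 0.246.
P(D) = P(D|T1)·P(T1) + P(D|T2)·P(T2) + P(D|T3)·P(T3)
      = 0.034·0.291 + 0.246·0.213 + 0.247·0.496
      = 0.009894 + 0.052398 + 0.122512 = 0.184804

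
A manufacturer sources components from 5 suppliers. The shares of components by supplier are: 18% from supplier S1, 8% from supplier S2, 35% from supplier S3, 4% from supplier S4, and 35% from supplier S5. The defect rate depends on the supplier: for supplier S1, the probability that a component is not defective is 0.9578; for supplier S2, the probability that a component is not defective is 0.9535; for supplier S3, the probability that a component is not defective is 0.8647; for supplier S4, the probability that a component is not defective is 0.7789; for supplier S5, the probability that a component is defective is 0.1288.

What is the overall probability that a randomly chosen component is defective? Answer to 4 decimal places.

0.1126

P(D|S1) = 1 − 0.9578 = 0.0422.
P(D|S2) = 1 − 0.9535 = 0.0465.
P(D|S3) = 1 − 0.8647 = 0.1353.
P(D|S4) = 1 − 0.7789 = 0.2211.
Summing over the partition,
P(D) = P(D|S1)·P(S1) + P(D|S2)·P(S2) + P(D|S3)·P(S3) + P(D|S4)·P(S4) + P(D|S5)·P(S5)
      = 0.0422·0.18 + 0.0465·0.08 + 0.1353·0.35 + 0.2211·0.04 + 0.1288·0.35
      = 0.007596 + 0.00372 + 0.047355 + 0.008844 + 0.04508 = 0.112595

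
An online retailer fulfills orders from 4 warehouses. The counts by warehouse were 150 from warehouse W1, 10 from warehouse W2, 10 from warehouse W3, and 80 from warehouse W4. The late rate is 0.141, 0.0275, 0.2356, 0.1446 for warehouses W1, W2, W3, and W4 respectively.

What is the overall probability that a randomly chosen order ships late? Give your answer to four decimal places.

0.1414

Total: 150 + 10 + 10 + 80 = 250.
P(W1) = 150/250 = 0.6. P(W2) = 10/250 = 0.04. P(W3) = 10/250 = 0.04. P(W4) = 80/250 = 0.32.
By the law of total probability,
P(L) = P(L|W1)·P(W1) + P(L|W2)·P(W2) + P(L|W3)·P(W3) + P(L|W4)·P(W4)
      = 0.141·0.6 + 0.0275·0.04 + 0.2356·0.04 + 0.1446·0.32
      = 0.0846 + 0.0011 + 0.009424 + 0.046272 = 0.141396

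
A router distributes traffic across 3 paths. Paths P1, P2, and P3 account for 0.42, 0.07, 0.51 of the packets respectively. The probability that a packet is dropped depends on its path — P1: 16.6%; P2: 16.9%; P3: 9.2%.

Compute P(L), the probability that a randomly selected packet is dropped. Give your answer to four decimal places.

By the law of total probability,
P(L) = P(L|P1)·P(P1) + P(L|P2)·P(P2) + P(L|P3)·P(P3)
      = 0.166·0.42 + 0.169·0.07 + 0.092·0.51
      = 0.06972 + 0.01183 + 0.04692 = 0.12847

0.1285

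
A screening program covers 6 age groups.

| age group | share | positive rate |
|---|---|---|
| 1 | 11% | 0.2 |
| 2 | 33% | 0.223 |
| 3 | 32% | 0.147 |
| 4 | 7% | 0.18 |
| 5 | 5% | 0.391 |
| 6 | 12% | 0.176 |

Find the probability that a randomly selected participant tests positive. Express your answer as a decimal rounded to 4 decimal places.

0.1959

P(T) = P(T|1)·P(1) + P(T|2)·P(2) + P(T|3)·P(3) + P(T|4)·P(4) + P(T|5)·P(5) + P(T|6)·P(6)
      = 0.2·0.11 + 0.223·0.33 + 0.147·0.32 + 0.18·0.07 + 0.391·0.05 + 0.176·0.12
      = 0.022 + 0.07359 + 0.04704 + 0.0126 + 0.01955 + 0.02112 = 0.1959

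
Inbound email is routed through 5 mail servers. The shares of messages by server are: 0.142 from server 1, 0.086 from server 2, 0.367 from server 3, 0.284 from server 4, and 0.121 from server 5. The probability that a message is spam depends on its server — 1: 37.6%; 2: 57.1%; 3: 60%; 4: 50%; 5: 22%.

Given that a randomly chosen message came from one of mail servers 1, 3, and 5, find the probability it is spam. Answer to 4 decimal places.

Let J = {1, 3, 5}.
P(J) = 0.142 + 0.367 + 0.121 = 0.63.
P(S ∩ J) = 0.376·0.142 + 0.6·0.367 + 0.22·0.121 = 0.053392 + 0.2202 + 0.02662 = 0.300212.
P(S | J) = 0.300212 / 0.63 = 0.476527…

P(S|J) ≈ 0.4765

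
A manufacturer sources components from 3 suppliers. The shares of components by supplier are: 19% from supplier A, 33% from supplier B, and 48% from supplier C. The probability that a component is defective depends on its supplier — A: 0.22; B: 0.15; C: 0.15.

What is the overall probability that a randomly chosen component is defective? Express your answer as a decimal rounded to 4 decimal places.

P(D) = P(D|A)·P(A) + P(D|B)·P(B) + P(D|C)·P(C)
      = 0.22·0.19 + 0.15·0.33 + 0.15·0.48
      = 0.0418 + 0.0495 + 0.072 = 0.1633

P(D) ≈ 0.1633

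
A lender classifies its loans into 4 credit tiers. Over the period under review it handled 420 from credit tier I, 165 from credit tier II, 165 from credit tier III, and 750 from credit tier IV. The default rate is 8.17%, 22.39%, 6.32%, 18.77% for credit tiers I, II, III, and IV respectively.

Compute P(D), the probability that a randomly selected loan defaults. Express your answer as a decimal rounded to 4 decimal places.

0.1483

Total: 420 + 165 + 165 + 750 = 1500.
P(I) = 420/1500 = 0.28. P(II) = 165/1500 = 0.11. P(III) = 165/1500 = 0.11. P(IV) = 750/1500 = 0.5.
Summing over the partition,
P(D) = P(D|I)·P(I) + P(D|II)·P(II) + P(D|III)·P(III) + P(D|IV)·P(IV)
      = 0.0817·0.28 + 0.2239·0.11 + 0.0632·0.11 + 0.1877·0.5
      = 0.022876 + 0.024629 + 0.006952 + 0.09385 = 0.148307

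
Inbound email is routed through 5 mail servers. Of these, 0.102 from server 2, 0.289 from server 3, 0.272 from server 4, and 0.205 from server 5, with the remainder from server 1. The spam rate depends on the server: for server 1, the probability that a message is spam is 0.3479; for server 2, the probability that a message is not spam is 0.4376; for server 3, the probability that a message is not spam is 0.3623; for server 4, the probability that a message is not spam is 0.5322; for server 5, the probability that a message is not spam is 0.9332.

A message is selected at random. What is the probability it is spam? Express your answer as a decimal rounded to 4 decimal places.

P(1) = 1 − (0.102 + 0.289 + 0.272 + 0.205) = 0.132.
P(S|2) = 1 − 0.4376 = 0.5624.
P(S|3) = 1 − 0.3623 = 0.6377.
P(S|4) = 1 − 0.5322 = 0.4678.
P(S|5) = 1 − 0.9332 = 0.0668.
P(S) = P(S|1)·P(1) + P(S|2)·P(2) + P(S|3)·P(3) + P(S|4)·P(4) + P(S|5)·P(5)
      = 0.3479·0.132 + 0.5624·0.102 + 0.6377·0.289 + 0.4678·0.272 + 0.0668·0.205
      = 0.0459228 + 0.0573648 + 0.1842953 + 0.1272416 + 0.013694 = 0.4285185

0.4285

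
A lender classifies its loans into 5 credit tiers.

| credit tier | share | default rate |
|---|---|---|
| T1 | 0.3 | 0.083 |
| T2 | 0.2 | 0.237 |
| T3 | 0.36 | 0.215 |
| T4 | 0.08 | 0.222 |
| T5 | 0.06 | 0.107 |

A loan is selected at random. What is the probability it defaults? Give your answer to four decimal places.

P(D) = P(D|T1)·P(T1) + P(D|T2)·P(T2) + P(D|T3)·P(T3) + P(D|T4)·P(T4) + P(D|T5)·P(T5)
      = 0.083·0.3 + 0.237·0.2 + 0.215·0.36 + 0.222·0.08 + 0.107·0.06
      = 0.0249 + 0.0474 + 0.0774 + 0.01776 + 0.00642 = 0.17388

P(D) ≈ 0.1739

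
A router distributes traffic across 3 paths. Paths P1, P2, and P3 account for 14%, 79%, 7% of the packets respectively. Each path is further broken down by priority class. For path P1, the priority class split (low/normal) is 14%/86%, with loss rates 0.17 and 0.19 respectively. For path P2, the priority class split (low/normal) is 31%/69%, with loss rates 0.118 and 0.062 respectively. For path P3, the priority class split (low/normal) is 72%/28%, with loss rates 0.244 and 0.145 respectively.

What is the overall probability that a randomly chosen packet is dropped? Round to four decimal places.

P(L) ≈ 0.1040

P(L|P1) = 0.14·0.17 + 0.86·0.19 = 0.0238 + 0.1634 = 0.1872
P(L|P2) = 0.31·0.118 + 0.69·0.062 = 0.03658 + 0.04278 = 0.07936
P(L|P3) = 0.72·0.244 + 0.28·0.145 = 0.17568 + 0.0406 = 0.21628
By total probability over the outer partition,
P(L) = 0.14·0.1872 + 0.79·0.07936 + 0.07·0.21628
      = 0.026208 + 0.0626944 + 0.0151396 = 0.104042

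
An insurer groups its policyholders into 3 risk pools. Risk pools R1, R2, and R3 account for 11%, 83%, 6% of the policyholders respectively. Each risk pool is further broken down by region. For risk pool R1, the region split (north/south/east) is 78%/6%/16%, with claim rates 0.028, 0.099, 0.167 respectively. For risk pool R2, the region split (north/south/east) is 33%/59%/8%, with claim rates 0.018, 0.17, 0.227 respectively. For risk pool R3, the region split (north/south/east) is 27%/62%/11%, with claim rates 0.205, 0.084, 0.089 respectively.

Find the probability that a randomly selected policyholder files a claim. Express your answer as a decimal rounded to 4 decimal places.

P(C) ≈ 0.1163

P(C|R1) = 0.78·0.028 + 0.06·0.099 + 0.16·0.167 = 0.02184 + 0.00594 + 0.02672 = 0.0545
P(C|R2) = 0.33·0.018 + 0.59·0.17 + 0.08·0.227 = 0.00594 + 0.1003 + 0.01816 = 0.1244
P(C|R3) = 0.27·0.205 + 0.62·0.084 + 0.11·0.089 = 0.05535 + 0.05208 + 0.00979 = 0.11722
Then overall,
P(C) = 0.11·0.0545 + 0.83·0.1244 + 0.06·0.11722
      = 0.005995 + 0.103252 + 0.0070332 = 0.1162802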